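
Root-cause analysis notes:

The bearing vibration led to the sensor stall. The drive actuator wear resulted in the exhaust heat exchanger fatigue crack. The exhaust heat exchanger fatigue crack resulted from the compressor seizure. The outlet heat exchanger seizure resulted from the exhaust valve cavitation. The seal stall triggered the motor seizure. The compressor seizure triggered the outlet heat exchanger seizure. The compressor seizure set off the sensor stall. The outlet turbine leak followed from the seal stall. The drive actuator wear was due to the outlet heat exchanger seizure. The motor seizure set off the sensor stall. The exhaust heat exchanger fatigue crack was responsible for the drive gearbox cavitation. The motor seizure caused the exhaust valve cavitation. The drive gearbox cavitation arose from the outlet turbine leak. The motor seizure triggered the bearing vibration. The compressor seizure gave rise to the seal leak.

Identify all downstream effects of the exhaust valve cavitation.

the drive actuator wear, the drive gearbox cavitation, the exhaust heat exchanger fatigue crack, the outlet heat exchanger seizure

Direct effects: the outlet heat exchanger seizure.
2 steps out: the drive actuator wear.
3 steps out: the exhaust heat exchanger fatigue crack.
4 steps out: the drive gearbox cavitation.
Not reachable from it: the seal stall, the compressor seizure, the motor seizure, the seal leak, the outlet turbine leak, the bearing vibration, the sensor stall.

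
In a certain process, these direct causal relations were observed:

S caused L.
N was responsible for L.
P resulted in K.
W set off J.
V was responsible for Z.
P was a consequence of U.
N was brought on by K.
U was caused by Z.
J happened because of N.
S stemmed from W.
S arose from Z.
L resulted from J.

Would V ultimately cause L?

There is a causal chain: V → Z → S → L.

Yes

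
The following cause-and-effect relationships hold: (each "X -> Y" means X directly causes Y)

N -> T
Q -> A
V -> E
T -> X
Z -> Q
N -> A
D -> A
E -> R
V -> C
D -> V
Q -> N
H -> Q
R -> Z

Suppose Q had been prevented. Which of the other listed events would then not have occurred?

N, T, X

Downstream of Q: N, T, X, A.
Of those, still caused via another path: A.
The remainder have no surviving cause.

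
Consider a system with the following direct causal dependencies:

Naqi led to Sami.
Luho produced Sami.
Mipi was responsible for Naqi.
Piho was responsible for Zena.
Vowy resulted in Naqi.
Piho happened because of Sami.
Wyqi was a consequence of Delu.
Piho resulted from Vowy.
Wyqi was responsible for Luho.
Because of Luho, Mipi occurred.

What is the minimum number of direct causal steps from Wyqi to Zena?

Shortest chain: Wyqi → Luho → Sami → Piho → Zena.

4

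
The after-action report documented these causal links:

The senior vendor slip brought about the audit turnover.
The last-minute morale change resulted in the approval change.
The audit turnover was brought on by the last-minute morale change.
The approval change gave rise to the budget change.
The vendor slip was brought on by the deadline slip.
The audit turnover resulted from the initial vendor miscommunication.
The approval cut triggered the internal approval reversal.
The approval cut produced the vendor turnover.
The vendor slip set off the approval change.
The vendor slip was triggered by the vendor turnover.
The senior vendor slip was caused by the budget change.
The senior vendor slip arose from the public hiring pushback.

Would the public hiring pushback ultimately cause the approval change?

The public hiring pushback leads to the senior vendor slip, the audit turnover; the approval change is not among them.

No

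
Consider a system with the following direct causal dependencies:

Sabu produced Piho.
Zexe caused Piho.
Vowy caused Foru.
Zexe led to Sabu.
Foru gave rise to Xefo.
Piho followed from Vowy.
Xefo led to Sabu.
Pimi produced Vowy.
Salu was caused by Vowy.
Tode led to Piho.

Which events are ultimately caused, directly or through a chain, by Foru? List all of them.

Direct effects: Xefo.
2 steps out: Sabu.
3 steps out: Piho.
Not reachable from it: Pimi, Vowy, Tode, Salu, Zexe.

Piho, Sabu, Xefo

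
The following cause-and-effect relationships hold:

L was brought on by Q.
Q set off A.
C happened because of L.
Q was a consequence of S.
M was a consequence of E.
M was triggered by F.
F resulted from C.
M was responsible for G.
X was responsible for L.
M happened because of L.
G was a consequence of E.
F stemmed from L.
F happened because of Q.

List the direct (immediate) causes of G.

Upstream contributors include S, X, Q, L, C, F, but only E, M feed directly into G.

E, M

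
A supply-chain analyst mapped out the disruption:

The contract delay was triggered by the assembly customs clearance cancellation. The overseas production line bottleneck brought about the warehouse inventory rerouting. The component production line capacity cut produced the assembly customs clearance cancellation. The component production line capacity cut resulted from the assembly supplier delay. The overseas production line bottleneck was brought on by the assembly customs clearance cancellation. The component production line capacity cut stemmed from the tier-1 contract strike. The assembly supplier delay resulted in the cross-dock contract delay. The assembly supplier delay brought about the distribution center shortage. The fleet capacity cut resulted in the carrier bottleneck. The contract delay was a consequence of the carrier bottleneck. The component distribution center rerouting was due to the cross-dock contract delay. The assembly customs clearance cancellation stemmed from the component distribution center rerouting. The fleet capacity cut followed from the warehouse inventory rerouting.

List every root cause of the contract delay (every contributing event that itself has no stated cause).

the assembly supplier delay, the tier-1 contract strike

Tracing upstream from the contract delay: the contract delay ← the assembly customs clearance cancellation ← the component production line capacity cut ← the assembly supplier delay.
A separate upstream branch: the contract delay ← the assembly customs clearance cancellation ← the component production line capacity cut ← the tier-1 contract strike.
Each of those chain origins has no stated cause.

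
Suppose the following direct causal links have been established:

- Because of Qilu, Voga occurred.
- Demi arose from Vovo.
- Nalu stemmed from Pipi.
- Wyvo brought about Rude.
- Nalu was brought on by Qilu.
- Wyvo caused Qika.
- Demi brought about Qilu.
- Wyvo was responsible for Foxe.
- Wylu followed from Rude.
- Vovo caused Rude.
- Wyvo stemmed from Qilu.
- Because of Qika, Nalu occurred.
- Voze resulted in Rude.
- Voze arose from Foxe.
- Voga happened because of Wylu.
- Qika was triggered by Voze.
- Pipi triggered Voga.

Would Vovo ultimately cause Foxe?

There is a causal chain: Vovo → Demi → Qilu → Wyvo → Foxe.

Yes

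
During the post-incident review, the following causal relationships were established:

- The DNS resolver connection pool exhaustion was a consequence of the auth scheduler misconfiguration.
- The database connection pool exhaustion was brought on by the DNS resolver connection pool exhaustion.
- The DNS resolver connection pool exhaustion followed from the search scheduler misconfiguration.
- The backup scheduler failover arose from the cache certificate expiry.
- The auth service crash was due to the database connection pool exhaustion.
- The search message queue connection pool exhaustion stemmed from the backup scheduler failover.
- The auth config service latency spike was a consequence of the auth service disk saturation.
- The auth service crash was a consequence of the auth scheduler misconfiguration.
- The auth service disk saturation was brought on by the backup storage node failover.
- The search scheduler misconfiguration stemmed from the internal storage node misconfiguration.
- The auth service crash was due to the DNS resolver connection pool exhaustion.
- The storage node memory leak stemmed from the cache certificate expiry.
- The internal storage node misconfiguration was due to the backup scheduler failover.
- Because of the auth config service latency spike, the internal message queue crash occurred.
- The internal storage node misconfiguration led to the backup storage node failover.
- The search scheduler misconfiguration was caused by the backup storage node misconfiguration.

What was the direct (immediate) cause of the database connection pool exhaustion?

the DNS resolver connection pool exhaustion

Upstream contributors include the cache certificate expiry, the backup scheduler failover, the internal storage node misconfiguration, the backup storage node misconfiguration, the search scheduler misconfiguration, the auth scheduler misconfiguration, but only the DNS resolver connection pool exhaustion feeds directly into the database connection pool exhaustion.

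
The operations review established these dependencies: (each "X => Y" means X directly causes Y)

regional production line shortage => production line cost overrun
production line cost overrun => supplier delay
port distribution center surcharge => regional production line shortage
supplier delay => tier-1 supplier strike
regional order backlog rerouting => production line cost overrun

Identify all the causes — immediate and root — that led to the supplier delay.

the port distribution center surcharge, the production line cost overrun, the regional order backlog rerouting, the regional production line shortage

Immediate cause of the supplier delay: the production line cost overrun.
Further upstream: the port distribution center surcharge, the regional production line shortage, the regional order backlog rerouting.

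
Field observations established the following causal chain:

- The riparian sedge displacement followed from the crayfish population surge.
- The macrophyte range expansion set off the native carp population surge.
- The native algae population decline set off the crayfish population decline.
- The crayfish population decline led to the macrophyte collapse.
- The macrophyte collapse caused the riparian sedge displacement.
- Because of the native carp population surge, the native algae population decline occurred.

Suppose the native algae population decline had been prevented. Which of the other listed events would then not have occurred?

the crayfish population decline, the macrophyte collapse

Downstream of the native algae population decline: the crayfish population decline, the macrophyte collapse, the riparian sedge displacement.
Of those, still caused via another path: the riparian sedge displacement.
The remainder have no surviving cause.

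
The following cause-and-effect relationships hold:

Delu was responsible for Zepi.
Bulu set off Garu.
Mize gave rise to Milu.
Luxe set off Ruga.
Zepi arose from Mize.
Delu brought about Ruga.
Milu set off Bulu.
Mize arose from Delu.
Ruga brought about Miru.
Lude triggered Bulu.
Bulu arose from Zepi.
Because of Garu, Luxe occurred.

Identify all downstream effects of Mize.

Bulu, Garu, Luxe, Milu, Miru, Ruga, Zepi

Direct effects: Milu, Zepi.
2 steps out: Bulu.
3 steps out: Garu.
4 steps out: Luxe.
5 steps out: Ruga.
6 steps out: Miru.
Not reachable from it: Delu, Lude.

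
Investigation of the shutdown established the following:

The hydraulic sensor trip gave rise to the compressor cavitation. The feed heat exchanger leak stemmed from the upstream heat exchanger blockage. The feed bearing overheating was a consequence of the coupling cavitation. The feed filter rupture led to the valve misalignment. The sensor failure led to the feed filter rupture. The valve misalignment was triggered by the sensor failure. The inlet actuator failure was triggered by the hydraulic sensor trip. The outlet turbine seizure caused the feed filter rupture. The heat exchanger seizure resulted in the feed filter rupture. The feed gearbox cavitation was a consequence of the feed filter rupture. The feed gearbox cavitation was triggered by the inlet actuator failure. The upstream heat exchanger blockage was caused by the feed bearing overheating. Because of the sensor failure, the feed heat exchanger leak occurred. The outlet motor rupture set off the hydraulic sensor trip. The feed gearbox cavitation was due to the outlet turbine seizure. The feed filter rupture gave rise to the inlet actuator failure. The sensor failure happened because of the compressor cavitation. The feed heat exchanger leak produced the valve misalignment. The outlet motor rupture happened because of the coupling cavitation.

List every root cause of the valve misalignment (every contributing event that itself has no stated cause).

the coupling cavitation, the heat exchanger seizure, the outlet turbine seizure

Tracing upstream from the valve misalignment: the valve misalignment ← the feed heat exchanger leak ← the upstream heat exchanger blockage ← the feed bearing overheating ← the coupling cavitation.
A separate upstream branch: the valve misalignment ← the feed filter rupture ← the outlet turbine seizure.
A separate upstream branch: the valve misalignment ← the feed filter rupture ← the heat exchanger seizure.
Each of those chain origins has no stated cause.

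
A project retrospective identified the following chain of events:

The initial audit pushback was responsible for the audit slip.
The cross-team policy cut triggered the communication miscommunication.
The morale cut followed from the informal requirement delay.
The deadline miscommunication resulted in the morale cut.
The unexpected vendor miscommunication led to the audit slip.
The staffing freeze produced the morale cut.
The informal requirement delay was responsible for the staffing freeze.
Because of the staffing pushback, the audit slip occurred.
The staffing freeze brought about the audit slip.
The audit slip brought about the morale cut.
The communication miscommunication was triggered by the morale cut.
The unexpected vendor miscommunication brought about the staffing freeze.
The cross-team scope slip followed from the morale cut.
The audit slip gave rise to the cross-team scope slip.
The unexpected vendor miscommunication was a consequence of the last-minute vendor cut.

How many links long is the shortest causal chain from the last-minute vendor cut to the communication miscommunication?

4

Shortest chain: the last-minute vendor cut → the unexpected vendor miscommunication → the staffing freeze → the morale cut → the communication miscommunication.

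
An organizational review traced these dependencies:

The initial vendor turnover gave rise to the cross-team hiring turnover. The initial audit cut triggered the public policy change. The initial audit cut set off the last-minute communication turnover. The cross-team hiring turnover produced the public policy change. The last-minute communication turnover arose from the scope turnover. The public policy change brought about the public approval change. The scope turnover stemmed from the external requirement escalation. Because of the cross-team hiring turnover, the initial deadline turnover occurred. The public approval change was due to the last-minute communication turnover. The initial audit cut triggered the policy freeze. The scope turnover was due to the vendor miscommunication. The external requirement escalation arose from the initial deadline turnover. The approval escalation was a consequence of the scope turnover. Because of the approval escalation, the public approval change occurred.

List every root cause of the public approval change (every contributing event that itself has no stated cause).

the initial audit cut, the initial vendor turnover, the vendor miscommunication

Tracing upstream from the public approval change: the public approval change ← the public policy change ← the initial audit cut.
A separate upstream branch: the public approval change ← the public policy change ← the cross-team hiring turnover ← the initial vendor turnover.
A separate upstream branch: the public approval change ← the last-minute communication turnover ← the scope turnover ← the vendor miscommunication.
Each of those chain origins has no stated cause.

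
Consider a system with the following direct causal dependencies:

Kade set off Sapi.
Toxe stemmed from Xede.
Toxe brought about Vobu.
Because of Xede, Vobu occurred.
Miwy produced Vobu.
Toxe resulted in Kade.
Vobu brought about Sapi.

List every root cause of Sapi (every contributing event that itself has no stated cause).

Tracing upstream from Sapi: Sapi ← Vobu ← Xede.
A separate upstream branch: Sapi ← Vobu ← Miwy.
Each of those chain origins has no stated cause.

Miwy, Xede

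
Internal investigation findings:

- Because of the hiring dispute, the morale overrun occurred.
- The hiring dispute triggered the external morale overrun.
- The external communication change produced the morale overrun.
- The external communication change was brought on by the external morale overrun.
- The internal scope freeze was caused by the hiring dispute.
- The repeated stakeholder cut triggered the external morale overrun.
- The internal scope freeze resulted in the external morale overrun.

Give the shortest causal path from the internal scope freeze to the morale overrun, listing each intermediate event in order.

the internal scope freeze → the external morale overrun
the external morale overrun → the external communication change
the external communication change → the morale overrun
Length: 3 steps.

the internal scope freeze → the external morale overrun → the external communication change → the morale overrun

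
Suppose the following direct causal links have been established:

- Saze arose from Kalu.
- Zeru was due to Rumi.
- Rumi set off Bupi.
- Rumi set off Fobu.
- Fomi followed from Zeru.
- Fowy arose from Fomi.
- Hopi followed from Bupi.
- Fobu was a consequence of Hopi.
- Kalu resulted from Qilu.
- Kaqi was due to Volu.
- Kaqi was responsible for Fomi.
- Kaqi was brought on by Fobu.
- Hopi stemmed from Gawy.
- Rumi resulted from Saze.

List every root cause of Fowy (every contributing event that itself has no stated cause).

Gawy, Qilu, Volu

Tracing upstream from Fowy: Fowy ← Fomi ← Zeru ← Rumi ← Saze ← Kalu ← Qilu.
A separate upstream branch: Fowy ← Fomi ← Kaqi ← Volu.
A separate upstream branch: Fowy ← Fomi ← Kaqi ← Fobu ← Hopi ← Gawy.
Each of those chain origins has no stated cause.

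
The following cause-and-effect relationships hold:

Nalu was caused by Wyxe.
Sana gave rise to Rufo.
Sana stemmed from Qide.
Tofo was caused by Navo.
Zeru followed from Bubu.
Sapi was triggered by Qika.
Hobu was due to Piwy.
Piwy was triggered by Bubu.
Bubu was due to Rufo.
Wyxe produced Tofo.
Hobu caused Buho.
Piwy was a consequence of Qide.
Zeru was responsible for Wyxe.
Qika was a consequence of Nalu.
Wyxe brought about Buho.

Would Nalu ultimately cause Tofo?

No

Nalu leads to Qika, Sapi; Tofo is not among them.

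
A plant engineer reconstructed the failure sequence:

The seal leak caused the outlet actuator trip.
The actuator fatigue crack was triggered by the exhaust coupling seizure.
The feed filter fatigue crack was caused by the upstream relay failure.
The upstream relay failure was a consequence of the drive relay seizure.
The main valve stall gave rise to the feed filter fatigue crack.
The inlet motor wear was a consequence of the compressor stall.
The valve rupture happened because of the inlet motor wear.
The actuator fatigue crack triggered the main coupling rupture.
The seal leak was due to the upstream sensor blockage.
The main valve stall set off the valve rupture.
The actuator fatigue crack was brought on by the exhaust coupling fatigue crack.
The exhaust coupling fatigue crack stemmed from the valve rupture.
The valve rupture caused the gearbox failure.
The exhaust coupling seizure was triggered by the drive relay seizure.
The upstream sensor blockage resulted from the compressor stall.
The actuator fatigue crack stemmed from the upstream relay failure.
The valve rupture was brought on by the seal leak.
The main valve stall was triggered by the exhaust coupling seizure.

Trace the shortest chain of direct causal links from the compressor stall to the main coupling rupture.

the compressor stall → the inlet motor wear → the valve rupture → the exhaust coupling fatigue crack → the actuator fatigue crack → the main coupling rupture

the compressor stall → the inlet motor wear
the inlet motor wear → the valve rupture
the valve rupture → the exhaust coupling fatigue crack
the exhaust coupling fatigue crack → the actuator fatigue crack
the actuator fatigue crack → the main coupling rupture
Length: 5 steps.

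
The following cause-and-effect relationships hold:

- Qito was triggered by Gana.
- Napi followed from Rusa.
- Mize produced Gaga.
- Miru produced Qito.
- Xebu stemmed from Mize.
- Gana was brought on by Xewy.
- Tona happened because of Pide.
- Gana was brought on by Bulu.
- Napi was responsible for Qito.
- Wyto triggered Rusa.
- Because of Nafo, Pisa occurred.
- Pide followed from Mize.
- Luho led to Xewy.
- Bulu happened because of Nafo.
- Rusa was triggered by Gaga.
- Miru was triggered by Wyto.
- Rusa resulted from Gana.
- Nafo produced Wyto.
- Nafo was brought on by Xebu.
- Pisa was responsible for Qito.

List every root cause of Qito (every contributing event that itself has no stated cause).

Luho, Mize

Tracing upstream from Qito: Qito ← Pisa ← Nafo ← Xebu ← Mize.
A separate upstream branch: Qito ← Gana ← Xewy ← Luho.
Each of those chain origins has no stated cause.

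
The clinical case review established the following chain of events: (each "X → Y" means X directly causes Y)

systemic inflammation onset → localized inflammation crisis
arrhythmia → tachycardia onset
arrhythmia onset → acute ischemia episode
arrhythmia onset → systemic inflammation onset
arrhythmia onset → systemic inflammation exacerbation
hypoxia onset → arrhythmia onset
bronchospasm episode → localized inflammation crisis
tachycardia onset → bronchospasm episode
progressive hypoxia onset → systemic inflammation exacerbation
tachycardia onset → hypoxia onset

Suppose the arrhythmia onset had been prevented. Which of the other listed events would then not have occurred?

Downstream of the arrhythmia onset: the acute ischemia episode, the systemic inflammation onset, the localized inflammation crisis, the systemic inflammation exacerbation.
Of those, still caused via another path: the localized inflammation crisis, the systemic inflammation exacerbation.
The remainder have no surviving cause.

the acute ischemia episode, the systemic inflammation onset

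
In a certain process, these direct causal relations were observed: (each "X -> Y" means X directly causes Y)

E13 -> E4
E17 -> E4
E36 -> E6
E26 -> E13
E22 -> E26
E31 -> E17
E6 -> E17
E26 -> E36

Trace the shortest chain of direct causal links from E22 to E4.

E22 → E26 → E13 → E4

E22 → E26
E26 → E13
E13 → E4
Length: 3 steps.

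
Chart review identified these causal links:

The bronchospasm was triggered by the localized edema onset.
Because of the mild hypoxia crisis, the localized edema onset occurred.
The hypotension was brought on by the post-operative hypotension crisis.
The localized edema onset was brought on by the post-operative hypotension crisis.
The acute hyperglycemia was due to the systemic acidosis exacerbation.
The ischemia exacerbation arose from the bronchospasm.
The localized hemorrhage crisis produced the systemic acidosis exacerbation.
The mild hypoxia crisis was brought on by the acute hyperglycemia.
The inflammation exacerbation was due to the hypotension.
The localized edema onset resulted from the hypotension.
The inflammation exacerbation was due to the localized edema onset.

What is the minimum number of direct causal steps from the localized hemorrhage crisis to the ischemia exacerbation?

Shortest chain: the localized hemorrhage crisis → the systemic acidosis exacerbation → the acute hyperglycemia → the mild hypoxia crisis → the localized edema onset → the bronchospasm → the ischemia exacerbation.

6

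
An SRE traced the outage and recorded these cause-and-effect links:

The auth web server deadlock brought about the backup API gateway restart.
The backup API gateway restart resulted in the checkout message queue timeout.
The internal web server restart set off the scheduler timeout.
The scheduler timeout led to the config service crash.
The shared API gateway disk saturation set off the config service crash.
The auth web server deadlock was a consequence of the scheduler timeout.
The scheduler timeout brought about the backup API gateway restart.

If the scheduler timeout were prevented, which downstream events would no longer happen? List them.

the auth web server deadlock, the backup API gateway restart, the checkout message queue timeout

Downstream of the scheduler timeout: the auth web server deadlock, the backup API gateway restart, the config service crash, the checkout message queue timeout.
Of those, still caused via another path: the config service crash.
The remainder have no surviving cause.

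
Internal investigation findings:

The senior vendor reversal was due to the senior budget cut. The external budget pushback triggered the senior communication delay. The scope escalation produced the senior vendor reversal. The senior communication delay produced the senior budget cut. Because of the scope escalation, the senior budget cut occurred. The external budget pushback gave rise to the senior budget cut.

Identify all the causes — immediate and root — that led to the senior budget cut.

Immediate causes of the senior budget cut: the external budget pushback, the senior communication delay, the scope escalation.

the external budget pushback, the scope escalation, the senior communication delay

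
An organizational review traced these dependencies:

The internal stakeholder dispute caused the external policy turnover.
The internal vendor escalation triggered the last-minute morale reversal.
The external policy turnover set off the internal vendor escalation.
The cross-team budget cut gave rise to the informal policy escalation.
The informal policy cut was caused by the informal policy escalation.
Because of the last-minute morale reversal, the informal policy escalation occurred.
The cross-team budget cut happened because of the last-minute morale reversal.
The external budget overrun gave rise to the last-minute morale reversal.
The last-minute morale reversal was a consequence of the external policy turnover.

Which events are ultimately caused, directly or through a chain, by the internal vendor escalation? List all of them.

Direct effects: the last-minute morale reversal.
2 steps out: the cross-team budget cut, the informal policy escalation.
3 steps out: the informal policy cut.
Not reachable from it: the internal stakeholder dispute, the external policy turnover, the external budget overrun.

the cross-team budget cut, the informal policy cut, the informal policy escalation, the last-minute morale reversal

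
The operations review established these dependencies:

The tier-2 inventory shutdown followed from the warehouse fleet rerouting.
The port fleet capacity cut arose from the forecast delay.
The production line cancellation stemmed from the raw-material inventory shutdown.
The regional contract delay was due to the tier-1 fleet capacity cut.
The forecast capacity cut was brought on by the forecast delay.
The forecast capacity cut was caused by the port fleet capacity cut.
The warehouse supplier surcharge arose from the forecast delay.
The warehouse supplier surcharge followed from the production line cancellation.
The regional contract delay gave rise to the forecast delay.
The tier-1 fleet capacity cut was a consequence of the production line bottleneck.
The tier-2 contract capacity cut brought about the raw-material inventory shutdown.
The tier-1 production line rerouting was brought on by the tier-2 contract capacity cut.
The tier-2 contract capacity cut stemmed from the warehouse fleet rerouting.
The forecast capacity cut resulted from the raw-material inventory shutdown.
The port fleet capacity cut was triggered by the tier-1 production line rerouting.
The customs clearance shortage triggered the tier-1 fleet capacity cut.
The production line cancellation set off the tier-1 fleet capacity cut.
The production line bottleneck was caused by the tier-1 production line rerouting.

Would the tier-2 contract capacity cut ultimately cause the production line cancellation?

There is a causal chain: the tier-2 contract capacity cut → the raw-material inventory shutdown → the production line cancellation.

Yes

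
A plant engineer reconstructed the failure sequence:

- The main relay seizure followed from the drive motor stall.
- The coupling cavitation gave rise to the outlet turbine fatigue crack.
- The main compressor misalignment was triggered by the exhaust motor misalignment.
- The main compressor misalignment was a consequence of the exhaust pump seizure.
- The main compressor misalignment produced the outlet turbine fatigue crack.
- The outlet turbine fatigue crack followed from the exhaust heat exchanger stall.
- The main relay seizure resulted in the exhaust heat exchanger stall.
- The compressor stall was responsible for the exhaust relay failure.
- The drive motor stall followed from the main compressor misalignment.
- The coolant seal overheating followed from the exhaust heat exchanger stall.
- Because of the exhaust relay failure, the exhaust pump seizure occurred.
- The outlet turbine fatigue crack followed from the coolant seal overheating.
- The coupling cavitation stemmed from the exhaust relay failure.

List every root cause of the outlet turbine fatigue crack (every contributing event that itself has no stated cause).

the compressor stall, the exhaust motor misalignment

Tracing upstream from the outlet turbine fatigue crack: the outlet turbine fatigue crack ← the coupling cavitation ← the exhaust relay failure ← the compressor stall.
A separate upstream branch: the outlet turbine fatigue crack ← the main compressor misalignment ← the exhaust motor misalignment.
Each of those chain origins has no stated cause.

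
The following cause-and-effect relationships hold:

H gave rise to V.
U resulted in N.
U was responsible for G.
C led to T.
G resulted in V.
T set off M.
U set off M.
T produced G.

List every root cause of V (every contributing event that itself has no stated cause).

Tracing upstream from V: V ← G ← T ← C.
A separate upstream branch: V ← H.
A separate upstream branch: V ← G ← U.
Each of those chain origins has no stated cause.

C, H, U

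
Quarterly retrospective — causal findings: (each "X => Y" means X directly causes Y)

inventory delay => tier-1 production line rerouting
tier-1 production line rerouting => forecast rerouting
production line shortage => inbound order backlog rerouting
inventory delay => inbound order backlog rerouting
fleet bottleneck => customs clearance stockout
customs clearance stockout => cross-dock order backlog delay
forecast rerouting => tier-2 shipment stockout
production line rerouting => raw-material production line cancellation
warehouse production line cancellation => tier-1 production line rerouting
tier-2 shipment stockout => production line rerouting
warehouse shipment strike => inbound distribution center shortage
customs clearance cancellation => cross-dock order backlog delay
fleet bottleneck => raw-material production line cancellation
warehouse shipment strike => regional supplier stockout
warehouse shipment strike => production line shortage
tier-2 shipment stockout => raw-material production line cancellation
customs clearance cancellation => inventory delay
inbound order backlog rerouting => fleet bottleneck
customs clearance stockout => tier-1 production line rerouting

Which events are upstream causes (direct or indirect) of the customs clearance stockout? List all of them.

Immediate cause of the customs clearance stockout: the fleet bottleneck.
Further upstream: the warehouse shipment strike, the production line shortage, the customs clearance cancellation, the inventory delay, the inbound order backlog rerouting.

the customs clearance cancellation, the fleet bottleneck, the inbound order backlog rerouting, the inventory delay, the production line shortage, the warehouse shipment strike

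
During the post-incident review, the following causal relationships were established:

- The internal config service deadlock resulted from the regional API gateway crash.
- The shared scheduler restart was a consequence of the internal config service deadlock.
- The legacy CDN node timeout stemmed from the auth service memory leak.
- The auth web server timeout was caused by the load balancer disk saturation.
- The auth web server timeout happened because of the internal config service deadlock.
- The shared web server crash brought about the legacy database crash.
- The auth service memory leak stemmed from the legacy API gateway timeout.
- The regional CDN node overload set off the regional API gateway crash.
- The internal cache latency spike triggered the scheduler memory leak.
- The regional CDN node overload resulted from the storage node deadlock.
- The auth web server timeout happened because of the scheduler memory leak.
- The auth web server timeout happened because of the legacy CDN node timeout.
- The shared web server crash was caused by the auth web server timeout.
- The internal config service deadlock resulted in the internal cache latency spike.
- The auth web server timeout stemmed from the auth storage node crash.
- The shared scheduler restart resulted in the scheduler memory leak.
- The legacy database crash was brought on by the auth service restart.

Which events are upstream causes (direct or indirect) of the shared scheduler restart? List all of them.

Immediate cause of the shared scheduler restart: the internal config service deadlock.
Further upstream: the storage node deadlock, the regional CDN node overload, the regional API gateway crash.

the internal config service deadlock, the regional API gateway crash, the regional CDN node overload, the storage node deadlock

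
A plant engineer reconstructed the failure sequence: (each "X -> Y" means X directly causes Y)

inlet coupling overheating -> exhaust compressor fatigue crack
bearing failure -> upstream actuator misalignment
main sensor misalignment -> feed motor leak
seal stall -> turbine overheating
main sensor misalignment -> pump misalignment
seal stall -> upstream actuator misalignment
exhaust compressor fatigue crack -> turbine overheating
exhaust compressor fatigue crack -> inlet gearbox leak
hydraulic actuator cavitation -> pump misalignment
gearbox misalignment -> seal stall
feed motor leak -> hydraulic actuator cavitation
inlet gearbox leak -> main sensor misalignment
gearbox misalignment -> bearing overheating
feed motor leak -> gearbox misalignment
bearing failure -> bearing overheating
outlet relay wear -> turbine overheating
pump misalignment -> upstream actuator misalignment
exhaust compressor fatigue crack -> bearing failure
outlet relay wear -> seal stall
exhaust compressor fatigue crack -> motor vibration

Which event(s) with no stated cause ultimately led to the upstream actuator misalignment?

Tracing upstream from the upstream actuator misalignment: the upstream actuator misalignment ← the bearing failure ← the exhaust compressor fatigue crack ← the inlet coupling overheating.
A separate upstream branch: the upstream actuator misalignment ← the seal stall ← the outlet relay wear.
Each of those chain origins has no stated cause.

the inlet coupling overheating, the outlet relay wear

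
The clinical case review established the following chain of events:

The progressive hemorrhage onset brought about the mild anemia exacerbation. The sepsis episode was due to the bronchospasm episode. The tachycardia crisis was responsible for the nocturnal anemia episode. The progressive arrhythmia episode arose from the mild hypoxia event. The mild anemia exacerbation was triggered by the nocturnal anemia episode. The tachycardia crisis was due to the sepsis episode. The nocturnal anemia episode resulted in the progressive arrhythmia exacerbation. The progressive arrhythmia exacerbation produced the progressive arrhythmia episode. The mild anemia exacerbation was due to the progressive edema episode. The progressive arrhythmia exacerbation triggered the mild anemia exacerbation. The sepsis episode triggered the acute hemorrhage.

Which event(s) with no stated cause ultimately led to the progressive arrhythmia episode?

the bronchospasm episode, the mild hypoxia event

Tracing upstream from the progressive arrhythmia episode: the progressive arrhythmia episode ← the progressive arrhythmia exacerbation ← the nocturnal anemia episode ← the tachycardia crisis ← the sepsis episode ← the bronchospasm episode.
A separate upstream branch: the progressive arrhythmia episode ← the mild hypoxia event.
Each of those chain origins has no stated cause.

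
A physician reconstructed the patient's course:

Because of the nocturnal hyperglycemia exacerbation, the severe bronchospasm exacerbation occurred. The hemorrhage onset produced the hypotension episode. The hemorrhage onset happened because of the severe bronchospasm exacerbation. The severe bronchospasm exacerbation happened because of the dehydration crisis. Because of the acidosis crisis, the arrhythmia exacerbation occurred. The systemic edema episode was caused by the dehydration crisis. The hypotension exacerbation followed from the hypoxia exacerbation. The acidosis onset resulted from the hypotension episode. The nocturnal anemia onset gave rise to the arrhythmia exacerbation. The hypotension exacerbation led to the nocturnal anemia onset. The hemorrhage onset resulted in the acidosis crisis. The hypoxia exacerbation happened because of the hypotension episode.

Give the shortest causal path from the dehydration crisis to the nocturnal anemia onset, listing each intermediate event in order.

the dehydration crisis → the severe bronchospasm exacerbation → the hemorrhage onset → the hypotension episode → the hypoxia exacerbation → the hypotension exacerbation → the nocturnal anemia onset

the dehydration crisis → the severe bronchospasm exacerbation
the severe bronchospasm exacerbation → the hemorrhage onset
the hemorrhage onset → the hypotension episode
the hypotension episode → the hypoxia exacerbation
the hypoxia exacerbation → the hypotension exacerbation
the hypotension exacerbation → the nocturnal anemia onset
Length: 6 steps.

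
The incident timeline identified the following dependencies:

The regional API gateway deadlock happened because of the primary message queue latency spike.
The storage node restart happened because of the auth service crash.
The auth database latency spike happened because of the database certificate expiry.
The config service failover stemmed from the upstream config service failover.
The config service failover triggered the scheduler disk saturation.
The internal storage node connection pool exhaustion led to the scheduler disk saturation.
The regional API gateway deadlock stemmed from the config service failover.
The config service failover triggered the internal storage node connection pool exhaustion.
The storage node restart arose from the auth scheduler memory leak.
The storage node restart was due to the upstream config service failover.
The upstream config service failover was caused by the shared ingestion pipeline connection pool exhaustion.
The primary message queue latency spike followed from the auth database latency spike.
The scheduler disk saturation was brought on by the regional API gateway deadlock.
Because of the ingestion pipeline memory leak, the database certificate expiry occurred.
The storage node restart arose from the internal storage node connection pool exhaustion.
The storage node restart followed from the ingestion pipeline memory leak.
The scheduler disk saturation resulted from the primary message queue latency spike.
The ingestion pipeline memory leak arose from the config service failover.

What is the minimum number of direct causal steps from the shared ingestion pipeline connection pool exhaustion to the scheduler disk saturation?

3

Shortest chain: the shared ingestion pipeline connection pool exhaustion → the upstream config service failover → the config service failover → the scheduler disk saturation.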